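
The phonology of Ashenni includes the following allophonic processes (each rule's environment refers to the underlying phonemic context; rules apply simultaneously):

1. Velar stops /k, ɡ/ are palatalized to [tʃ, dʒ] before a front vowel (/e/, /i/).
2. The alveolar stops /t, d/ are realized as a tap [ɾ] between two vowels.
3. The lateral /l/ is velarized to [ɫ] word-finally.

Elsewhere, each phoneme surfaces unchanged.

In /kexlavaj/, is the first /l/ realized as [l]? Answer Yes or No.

/l/ — between /x/ and /a/; rule 3 does not apply here → [l].
The actual realization is [l], which matches [l].

Yes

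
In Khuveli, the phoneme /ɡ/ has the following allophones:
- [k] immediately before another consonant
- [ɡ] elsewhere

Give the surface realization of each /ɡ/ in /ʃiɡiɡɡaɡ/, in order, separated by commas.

Occurrence 1 (position 3): no conditioning environment matches → elsewhere allophone [ɡ].
Occurrence 2 (position 5): immediately before another consonant → [k].
Occurrence 3 (position 6): no conditioning environment matches → elsewhere allophone [ɡ].
Occurrence 4 (position 8): no conditioning environment matches → elsewhere allophone [ɡ].

[ɡ], [k], [ɡ], [ɡ]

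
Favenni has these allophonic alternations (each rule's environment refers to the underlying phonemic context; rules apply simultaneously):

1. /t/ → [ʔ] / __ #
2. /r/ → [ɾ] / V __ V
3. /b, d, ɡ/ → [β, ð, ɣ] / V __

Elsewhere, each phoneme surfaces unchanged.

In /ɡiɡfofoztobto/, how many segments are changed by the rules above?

2

Segments that undergo a rule: /ɡ/ → [ɣ] (rule 3); /b/ → [β] (rule 3).
All other segments surface unchanged.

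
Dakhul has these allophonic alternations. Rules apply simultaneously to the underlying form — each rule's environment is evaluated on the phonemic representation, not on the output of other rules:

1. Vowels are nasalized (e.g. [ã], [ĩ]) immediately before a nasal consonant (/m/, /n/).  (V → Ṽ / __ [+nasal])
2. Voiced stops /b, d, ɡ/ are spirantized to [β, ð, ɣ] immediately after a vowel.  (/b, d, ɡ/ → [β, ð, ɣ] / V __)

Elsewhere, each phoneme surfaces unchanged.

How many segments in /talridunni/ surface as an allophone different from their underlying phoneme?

2

Segments that undergo a rule: /d/ → [ð] (rule 2); /u/ → [ũ] (rule 1).
All other segments surface unchanged.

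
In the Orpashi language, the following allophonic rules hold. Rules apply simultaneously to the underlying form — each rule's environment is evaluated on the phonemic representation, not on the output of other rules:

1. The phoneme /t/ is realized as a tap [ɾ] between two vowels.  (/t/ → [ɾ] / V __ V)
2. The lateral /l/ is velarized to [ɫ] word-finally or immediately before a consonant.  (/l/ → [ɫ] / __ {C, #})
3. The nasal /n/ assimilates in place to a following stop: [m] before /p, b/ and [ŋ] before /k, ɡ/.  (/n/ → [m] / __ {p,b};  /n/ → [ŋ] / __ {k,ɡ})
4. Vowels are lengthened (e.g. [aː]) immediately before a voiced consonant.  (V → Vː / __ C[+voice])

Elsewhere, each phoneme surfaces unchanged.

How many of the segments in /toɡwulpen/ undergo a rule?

Segments that undergo a rule: /o/ → [oː] (rule 4); /u/ → [uː] (rule 4); /l/ → [ɫ] (rule 2); /e/ → [eː] (rule 4).
All other segments surface unchanged.

4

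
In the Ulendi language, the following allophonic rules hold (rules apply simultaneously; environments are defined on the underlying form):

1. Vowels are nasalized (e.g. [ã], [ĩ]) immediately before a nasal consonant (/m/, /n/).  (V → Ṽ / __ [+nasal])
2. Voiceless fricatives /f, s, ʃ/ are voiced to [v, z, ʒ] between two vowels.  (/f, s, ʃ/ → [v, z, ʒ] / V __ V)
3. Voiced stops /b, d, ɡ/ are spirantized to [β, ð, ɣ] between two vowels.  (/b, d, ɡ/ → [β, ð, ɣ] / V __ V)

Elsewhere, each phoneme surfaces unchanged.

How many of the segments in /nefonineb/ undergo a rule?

3

Segments that undergo a rule: /f/ → [v] (rule 2); /o/ → [õ] (rule 1); /i/ → [ĩ] (rule 1).
All other segments surface unchanged.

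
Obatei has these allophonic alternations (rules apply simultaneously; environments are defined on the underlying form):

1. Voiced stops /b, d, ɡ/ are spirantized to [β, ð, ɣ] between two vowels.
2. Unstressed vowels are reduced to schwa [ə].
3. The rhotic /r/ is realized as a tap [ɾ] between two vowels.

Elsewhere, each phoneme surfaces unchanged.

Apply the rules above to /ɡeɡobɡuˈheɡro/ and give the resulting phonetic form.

/ɡ/ (word-initial) is in the target of rule 1 but the environment (between two vowels) is not met → [ɡ].
/e/ meets the environment for rule 2 (in an unstressed syllable) → [ə].
/ɡ/ meets the environment for rule 1 (between two vowels) → [ɣ].
/o/ — between /ɡ/ and /b/, in an unstressed syllable — surfaces as [ə] (rule 2).
/b/ (between /o/ and /ɡ/) fails the environment for rule 1, so it stays [b].
/ɡ/ (between /b/ and /u/) fails the environment for rule 1, so it stays [ɡ].
/u/ (between /ɡ/ and /h/) occurs in an unstressed syllable → [ə] by rule 2.
/e/ — between /h/ and /ɡ/; rule 2 does not apply here → [e].
/ɡ/ (between /e/ and /r/) fails the environment for rule 1, so it stays [ɡ].
/r/ (between /ɡ/ and /o/): rule 3 targets it, but not between two vowels → unchanged [r].
/o/ meets the environment for rule 2 (in an unstressed syllable) → [ə].

[ɡəɣəbɡəˈheɡrə]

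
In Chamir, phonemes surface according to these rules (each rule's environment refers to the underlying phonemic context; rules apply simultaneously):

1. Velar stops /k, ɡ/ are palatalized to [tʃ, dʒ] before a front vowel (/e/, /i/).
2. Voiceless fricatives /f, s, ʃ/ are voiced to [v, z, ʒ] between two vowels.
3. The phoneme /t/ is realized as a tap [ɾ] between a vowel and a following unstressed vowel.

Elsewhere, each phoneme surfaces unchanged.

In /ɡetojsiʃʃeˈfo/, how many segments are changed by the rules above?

Segments that undergo a rule: /ɡ/ → [dʒ] (rule 1); /t/ → [ɾ] (rule 3); /f/ → [v] (rule 2).
All other segments surface unchanged.

3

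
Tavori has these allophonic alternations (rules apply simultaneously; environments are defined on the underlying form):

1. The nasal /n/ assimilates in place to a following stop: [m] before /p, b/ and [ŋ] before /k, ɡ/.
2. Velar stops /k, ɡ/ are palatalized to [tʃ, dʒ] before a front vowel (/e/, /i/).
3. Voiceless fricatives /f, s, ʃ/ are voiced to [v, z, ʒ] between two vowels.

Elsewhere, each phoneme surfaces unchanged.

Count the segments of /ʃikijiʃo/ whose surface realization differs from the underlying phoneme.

2

Segments that undergo a rule: /k/ → [tʃ] (rule 2); /ʃ/ → [ʒ] (rule 3).
All other segments surface unchanged.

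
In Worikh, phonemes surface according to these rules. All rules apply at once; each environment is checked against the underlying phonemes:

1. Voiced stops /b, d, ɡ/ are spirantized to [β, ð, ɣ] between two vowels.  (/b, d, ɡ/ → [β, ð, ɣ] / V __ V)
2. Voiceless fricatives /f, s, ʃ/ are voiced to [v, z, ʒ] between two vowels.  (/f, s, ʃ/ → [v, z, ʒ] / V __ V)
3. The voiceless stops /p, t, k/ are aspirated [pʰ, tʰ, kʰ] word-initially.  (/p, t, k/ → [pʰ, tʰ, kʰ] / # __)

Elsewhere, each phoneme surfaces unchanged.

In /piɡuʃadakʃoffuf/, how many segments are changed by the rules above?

4

Segments that undergo a rule: /p/ → [pʰ] (rule 3); /ɡ/ → [ɣ] (rule 1); /ʃ/ → [ʒ] (rule 2); /d/ → [ð] (rule 1).
All other segments surface unchanged.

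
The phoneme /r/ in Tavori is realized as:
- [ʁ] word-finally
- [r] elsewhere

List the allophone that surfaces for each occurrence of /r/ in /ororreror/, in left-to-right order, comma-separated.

[r], [r], [r], [r], [ʁ]

Occurrence 1 (position 2): no conditioning environment matches → elsewhere allophone [r].
Occurrence 2 (position 4): no conditioning environment matches → elsewhere allophone [r].
Occurrence 3 (position 5): no conditioning environment matches → elsewhere allophone [r].
Occurrence 4 (position 7): no conditioning environment matches → elsewhere allophone [r].
Occurrence 5 (position 9): word-finally → [ʁ].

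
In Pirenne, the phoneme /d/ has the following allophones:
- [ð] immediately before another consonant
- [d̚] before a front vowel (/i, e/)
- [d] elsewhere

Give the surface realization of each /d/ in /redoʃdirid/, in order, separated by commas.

Occurrence 1 (position 3): no conditioning environment matches → elsewhere allophone [d].
Occurrence 2 (position 6): before a front vowel (/i, e/) → [d̚].
Occurrence 3 (position 10): no conditioning environment matches → elsewhere allophone [d].

[d], [d̚], [d]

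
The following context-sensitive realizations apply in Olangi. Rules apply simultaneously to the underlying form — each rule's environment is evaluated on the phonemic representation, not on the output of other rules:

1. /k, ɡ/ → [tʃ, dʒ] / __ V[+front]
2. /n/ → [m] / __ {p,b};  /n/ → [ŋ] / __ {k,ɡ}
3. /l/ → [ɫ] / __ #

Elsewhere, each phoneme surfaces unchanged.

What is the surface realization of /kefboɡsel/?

[tʃefboɡseɫ]

Rule 1 applies to /k/ (word-initial: before a front vowel) → [tʃ].
/ɡ/ (between /o/ and /s/) is in the target of rule 1 but the environment (before a front vowel) is not met → [ɡ].
/l/ (word-final): word-finally, so rule 3 applies → [ɫ].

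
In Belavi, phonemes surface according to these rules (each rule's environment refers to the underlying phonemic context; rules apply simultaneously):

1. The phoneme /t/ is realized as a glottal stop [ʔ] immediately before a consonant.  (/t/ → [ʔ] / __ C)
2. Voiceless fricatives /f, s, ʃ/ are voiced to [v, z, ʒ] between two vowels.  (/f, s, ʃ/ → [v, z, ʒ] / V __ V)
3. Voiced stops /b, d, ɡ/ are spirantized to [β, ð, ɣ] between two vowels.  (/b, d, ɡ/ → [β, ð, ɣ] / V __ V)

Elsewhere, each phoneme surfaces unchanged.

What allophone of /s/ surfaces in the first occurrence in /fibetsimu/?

/s/ — between /t/ and /i/; rule 2 does not apply here → [s].

[s]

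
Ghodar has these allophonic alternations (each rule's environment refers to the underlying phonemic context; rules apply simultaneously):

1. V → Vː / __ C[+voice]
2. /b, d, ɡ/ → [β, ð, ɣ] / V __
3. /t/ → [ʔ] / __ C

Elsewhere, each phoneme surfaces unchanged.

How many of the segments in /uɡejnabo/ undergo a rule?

Segments that undergo a rule: /u/ → [uː] (rule 1); /ɡ/ → [ɣ] (rule 2); /e/ → [eː] (rule 1); /a/ → [aː] (rule 1); /b/ → [β] (rule 2).
All other segments surface unchanged.

5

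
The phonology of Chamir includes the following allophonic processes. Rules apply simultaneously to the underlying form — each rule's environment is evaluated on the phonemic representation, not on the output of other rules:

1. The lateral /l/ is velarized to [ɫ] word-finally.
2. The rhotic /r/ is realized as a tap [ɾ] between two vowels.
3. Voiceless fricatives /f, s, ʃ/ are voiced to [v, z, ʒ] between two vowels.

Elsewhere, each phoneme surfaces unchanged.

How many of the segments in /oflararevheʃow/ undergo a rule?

Segments that undergo a rule: /r/ → [ɾ] (rule 2); /r/ → [ɾ] (rule 2); /ʃ/ → [ʒ] (rule 3).
All other segments surface unchanged.

3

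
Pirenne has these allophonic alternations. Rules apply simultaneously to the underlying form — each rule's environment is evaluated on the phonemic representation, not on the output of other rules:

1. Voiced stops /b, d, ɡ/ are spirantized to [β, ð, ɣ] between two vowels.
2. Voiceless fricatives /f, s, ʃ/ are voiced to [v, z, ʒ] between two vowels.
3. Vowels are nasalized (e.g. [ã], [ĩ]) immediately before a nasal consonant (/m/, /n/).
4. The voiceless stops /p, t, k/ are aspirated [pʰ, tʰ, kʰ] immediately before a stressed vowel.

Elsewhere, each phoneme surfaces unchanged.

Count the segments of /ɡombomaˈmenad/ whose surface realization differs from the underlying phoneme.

4

Segments that undergo a rule: /o/ → [õ] (rule 3); /o/ → [õ] (rule 3); /a/ → [ã] (rule 3); /e/ → [ẽ] (rule 3).
All other segments surface unchanged.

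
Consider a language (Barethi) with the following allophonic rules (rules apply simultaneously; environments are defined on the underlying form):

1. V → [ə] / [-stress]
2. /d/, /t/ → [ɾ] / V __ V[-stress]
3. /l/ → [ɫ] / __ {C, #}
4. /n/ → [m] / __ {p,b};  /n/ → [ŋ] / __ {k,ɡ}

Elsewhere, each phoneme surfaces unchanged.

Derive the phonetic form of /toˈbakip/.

/t/ — word-initial; rule 2 does not apply here → [t].
/o/ (between /t/ and /b/) occurs in an unstressed syllable → [ə] by rule 1.
/b/ (between /o/ and /a/) is unaffected → [b].
/a/ (between /b/ and /k/): rule 1 targets it, but not in an unstressed syllable → unchanged [a].
/k/ stays [k].
/i/ meets the environment for rule 1 (in an unstressed syllable) → [ə].
/p/ stays [p].

[təˈbakəp]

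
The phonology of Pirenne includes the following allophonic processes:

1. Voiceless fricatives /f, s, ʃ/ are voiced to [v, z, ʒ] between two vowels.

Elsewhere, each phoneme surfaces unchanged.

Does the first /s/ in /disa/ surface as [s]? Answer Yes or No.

/s/ (between /i/ and /a/): between two vowels, so rule 1 applies → [z].
The actual realization is [z], not [s].

No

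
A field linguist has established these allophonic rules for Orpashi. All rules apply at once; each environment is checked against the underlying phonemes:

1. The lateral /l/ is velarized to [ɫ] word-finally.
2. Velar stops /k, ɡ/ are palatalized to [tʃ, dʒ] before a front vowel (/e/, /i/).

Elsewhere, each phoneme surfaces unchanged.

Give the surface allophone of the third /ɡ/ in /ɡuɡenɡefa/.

/ɡ/ (between /n/ and /e/) occurs before a front vowel → [dʒ] by rule 2.

[dʒ]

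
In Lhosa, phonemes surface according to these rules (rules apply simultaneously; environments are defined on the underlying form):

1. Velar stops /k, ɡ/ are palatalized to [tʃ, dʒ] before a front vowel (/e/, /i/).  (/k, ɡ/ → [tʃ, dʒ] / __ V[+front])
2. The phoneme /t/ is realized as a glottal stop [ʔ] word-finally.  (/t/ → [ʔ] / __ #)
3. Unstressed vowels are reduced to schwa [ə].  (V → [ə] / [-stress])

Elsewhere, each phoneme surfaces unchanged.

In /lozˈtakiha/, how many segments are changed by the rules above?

Segments that undergo a rule: /o/ → [ə] (rule 3); /k/ → [tʃ] (rule 1); /i/ → [ə] (rule 3); /a/ → [ə] (rule 3).
All other segments surface unchanged.

4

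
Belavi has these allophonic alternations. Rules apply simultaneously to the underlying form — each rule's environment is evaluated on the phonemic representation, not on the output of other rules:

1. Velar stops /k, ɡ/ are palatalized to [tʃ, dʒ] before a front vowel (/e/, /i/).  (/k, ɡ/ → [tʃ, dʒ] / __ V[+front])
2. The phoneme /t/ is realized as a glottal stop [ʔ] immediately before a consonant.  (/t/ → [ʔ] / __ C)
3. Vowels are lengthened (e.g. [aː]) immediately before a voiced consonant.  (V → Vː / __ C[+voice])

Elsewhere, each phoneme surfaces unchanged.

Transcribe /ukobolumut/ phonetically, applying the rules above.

/u/ — word-initial; rule 3 does not apply here → [u].
/k/ (between /u/ and /o/) is in the target of rule 1 but the environment (before a front vowel) is not met → [k].
/o/ meets the environment for rule 3 (before a voiced consonant) → [oː].
Rule 3 applies to /o/ (between /b/ and /l/: before a voiced consonant) → [oː].
/u/ meets the environment for rule 3 (before a voiced consonant) → [uː].
/u/ (between /m/ and /t/) is in the target of rule 3 but the environment (before a voiced consonant) is not met → [u].
/t/ — word-final; rule 2 does not apply here → [t].

[ukoːboːluːmut]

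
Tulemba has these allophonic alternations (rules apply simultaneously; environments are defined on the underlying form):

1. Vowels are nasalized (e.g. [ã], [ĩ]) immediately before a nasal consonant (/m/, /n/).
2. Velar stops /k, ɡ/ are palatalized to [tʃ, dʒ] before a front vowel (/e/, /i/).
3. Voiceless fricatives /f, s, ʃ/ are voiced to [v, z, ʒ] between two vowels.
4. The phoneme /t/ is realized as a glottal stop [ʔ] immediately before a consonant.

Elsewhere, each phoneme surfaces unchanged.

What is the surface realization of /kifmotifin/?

/k/ — word-initial, before a front vowel — surfaces as [tʃ] (rule 2).
/i/ (between /k/ and /f/): rule 1 targets it, but not before a nasal consonant → unchanged [i].
/f/ (between /i/ and /m/): rule 3 targets it, but not between two vowels → unchanged [f].
/m/ — not in any rule's target class → [m].
/o/ — between /m/ and /t/; rule 1 does not apply here → [o].
/t/ (between /o/ and /i/) fails the environment for rule 4, so it stays [t].
/i/ — between /t/ and /f/; rule 1 does not apply here → [i].
/f/ — between /i/ and /i/, between two vowels — surfaces as [v] (rule 3).
/i/ (between /f/ and /n/) occurs before a nasal consonant → [ĩ] by rule 1.
/n/ (word-final) is unaffected → [n].

[tʃifmotivĩn]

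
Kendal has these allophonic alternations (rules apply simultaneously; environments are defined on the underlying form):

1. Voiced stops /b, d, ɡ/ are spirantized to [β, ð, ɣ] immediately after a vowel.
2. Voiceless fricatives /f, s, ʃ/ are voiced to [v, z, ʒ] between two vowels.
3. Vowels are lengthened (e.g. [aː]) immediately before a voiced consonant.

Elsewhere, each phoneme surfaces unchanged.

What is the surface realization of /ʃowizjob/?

[ʃoːwiːzjoːβ]

/ʃ/ — word-initial; rule 2 does not apply here → [ʃ].
/o/ (between /ʃ/ and /w/) occurs before a voiced consonant → [oː] by rule 3.
/i/ (between /w/ and /z/) occurs before a voiced consonant → [iː] by rule 3.
/o/ (between /j/ and /b/) occurs before a voiced consonant → [oː] by rule 3.
/b/ — word-final, immediately after a vowel — surfaces as [β] (rule 1).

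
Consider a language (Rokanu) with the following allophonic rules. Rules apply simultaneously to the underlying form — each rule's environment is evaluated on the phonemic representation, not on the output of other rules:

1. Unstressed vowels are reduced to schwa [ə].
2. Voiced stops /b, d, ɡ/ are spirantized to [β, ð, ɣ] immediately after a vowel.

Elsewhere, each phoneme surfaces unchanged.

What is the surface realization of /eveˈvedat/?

[əvəˈveðət]

/e/ — word-initial, in an unstressed syllable — surfaces as [ə] (rule 1).
/v/ stays [v].
/e/ (between /v/ and /v/) occurs in an unstressed syllable → [ə] by rule 1.
/v/ (between /e/ and /e/) is unaffected → [v].
/e/ (between /v/ and /d/) fails the environment for rule 1, so it stays [e].
/d/ meets the environment for rule 2 (immediately after a vowel) → [ð].
/a/ (between /d/ and /t/): in an unstressed syllable, so rule 1 applies → [ə].
/t/ — not in any rule's target class → [t].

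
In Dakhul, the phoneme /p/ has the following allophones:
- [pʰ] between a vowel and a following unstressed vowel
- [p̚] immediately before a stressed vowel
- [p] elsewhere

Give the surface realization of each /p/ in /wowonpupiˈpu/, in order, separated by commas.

[p], [pʰ], [p̚]

Occurrence 1 (position 6): no conditioning environment matches → elsewhere allophone [p].
Occurrence 2 (position 8): between a vowel and a following unstressed vowel → [pʰ].
Occurrence 3 (position 10): immediately before a stressed vowel → [p̚].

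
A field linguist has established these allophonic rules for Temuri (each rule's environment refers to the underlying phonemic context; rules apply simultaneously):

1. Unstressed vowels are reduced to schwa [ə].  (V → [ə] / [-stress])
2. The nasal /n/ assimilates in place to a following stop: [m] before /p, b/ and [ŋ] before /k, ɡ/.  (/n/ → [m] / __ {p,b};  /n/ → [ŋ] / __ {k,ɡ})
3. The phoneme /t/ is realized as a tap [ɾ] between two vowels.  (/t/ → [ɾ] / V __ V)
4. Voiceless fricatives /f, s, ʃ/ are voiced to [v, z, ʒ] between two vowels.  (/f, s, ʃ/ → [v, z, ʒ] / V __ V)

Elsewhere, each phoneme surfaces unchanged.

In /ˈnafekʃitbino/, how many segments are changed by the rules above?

5

Segments that undergo a rule: /f/ → [v] (rule 4); /e/ → [ə] (rule 1); /i/ → [ə] (rule 1); /i/ → [ə] (rule 1); /o/ → [ə] (rule 1).
All other segments surface unchanged.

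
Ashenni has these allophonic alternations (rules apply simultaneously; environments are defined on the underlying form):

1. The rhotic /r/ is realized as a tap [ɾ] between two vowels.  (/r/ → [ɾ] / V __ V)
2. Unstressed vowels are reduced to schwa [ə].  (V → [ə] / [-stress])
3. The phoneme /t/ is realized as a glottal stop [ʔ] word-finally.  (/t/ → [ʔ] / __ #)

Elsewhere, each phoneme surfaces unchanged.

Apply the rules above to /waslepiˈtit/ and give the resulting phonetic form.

/w/ (word-initial): no rule targets it → [w].
Rule 2 applies to /a/ (between /w/ and /s/: in an unstressed syllable) → [ə].
/s/ (between /a/ and /l/) is unaffected → [s].
/l/ stays [l].
Rule 2 applies to /e/ (between /l/ and /p/: in an unstressed syllable) → [ə].
/p/ — not in any rule's target class → [p].
Rule 2 applies to /i/ (between /p/ and /t/: in an unstressed syllable) → [ə].
/t/ (between /i/ and /i/) is in the target of rule 3 but the environment (word-finally) is not met → [t].
/i/ (between /t/ and /t/): rule 2 targets it, but not in an unstressed syllable → unchanged [i].
/t/ (word-final) occurs word-finally → [ʔ] by rule 3.

[wəsləpəˈtiʔ]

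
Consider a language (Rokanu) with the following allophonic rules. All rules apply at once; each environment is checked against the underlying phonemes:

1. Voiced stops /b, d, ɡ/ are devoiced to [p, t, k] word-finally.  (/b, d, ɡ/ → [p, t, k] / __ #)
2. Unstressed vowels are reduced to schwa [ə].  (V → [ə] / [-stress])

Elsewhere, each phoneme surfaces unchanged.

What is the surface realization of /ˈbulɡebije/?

[ˈbulɡəbəjə]

/b/ (word-initial) fails the environment for rule 1, so it stays [b].
/u/ (between /b/ and /l/) fails the environment for rule 2, so it stays [u].
/ɡ/ (between /l/ and /e/): rule 1 targets it, but not word-finally → unchanged [ɡ].
/e/ meets the environment for rule 2 (in an unstressed syllable) → [ə].
/b/ (between /e/ and /i/): rule 1 targets it, but not word-finally → unchanged [b].
/i/ meets the environment for rule 2 (in an unstressed syllable) → [ə].
/e/ — word-final, in an unstressed syllable — surfaces as [ə] (rule 2).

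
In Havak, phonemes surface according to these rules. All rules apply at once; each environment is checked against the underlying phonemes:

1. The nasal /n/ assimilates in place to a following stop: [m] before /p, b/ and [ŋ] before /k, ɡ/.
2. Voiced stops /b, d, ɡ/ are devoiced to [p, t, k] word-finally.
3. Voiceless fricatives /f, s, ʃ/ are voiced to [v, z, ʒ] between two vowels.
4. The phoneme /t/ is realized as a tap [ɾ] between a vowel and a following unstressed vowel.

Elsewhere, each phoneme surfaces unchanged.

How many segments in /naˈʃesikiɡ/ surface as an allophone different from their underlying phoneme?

3

Segments that undergo a rule: /ʃ/ → [ʒ] (rule 3); /s/ → [z] (rule 3); /ɡ/ → [k] (rule 2).
All other segments surface unchanged.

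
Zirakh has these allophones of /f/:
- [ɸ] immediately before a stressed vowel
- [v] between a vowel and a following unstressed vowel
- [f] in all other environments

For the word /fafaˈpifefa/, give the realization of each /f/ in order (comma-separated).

Occurrence 1 (position 1): no conditioning environment matches → elsewhere allophone [f].
Occurrence 2 (position 3): between a vowel and a following unstressed vowel → [v].
Occurrence 3 (position 7): between a vowel and a following unstressed vowel → [v].
Occurrence 4 (position 9): between a vowel and a following unstressed vowel → [v].

[f], [v], [v], [v]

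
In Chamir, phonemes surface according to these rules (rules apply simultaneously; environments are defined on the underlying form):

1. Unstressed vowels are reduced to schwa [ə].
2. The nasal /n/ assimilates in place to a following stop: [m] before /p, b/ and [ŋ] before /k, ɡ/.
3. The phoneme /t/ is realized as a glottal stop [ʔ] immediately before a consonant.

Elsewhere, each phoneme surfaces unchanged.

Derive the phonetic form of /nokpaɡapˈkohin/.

[nəkpəɡəpˈkohən]

/n/ (word-initial) fails the environment for rule 2, so it stays [n].
/o/ meets the environment for rule 1 (in an unstressed syllable) → [ə].
/k/ (between /o/ and /p/) is unaffected → [k].
/p/ stays [p].
/a/ — between /p/ and /ɡ/, in an unstressed syllable — surfaces as [ə] (rule 1).
/ɡ/ — not in any rule's target class → [ɡ].
/a/ (between /ɡ/ and /p/) occurs in an unstressed syllable → [ə] by rule 1.
/p/ (between /a/ and /k/) is unaffected → [p].
/k/ (between /p/ and /o/): no rule targets it → [k].
/o/ (between /k/ and /h/): rule 1 targets it, but not in an unstressed syllable → unchanged [o].
/h/ (between /o/ and /i/) is unaffected → [h].
/i/ (between /h/ and /n/) occurs in an unstressed syllable → [ə] by rule 1.
/n/ — word-final; rule 2 does not apply here → [n].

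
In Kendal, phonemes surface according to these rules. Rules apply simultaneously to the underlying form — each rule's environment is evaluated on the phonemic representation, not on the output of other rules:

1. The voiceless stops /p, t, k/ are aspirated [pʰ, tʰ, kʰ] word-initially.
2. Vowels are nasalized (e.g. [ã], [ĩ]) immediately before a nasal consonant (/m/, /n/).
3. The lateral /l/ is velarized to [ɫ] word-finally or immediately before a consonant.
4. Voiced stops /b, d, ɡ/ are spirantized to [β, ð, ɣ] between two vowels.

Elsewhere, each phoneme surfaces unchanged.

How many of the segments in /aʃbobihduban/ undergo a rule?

Segments that undergo a rule: /b/ → [β] (rule 4); /b/ → [β] (rule 4); /a/ → [ã] (rule 2).
All other segments surface unchanged.

3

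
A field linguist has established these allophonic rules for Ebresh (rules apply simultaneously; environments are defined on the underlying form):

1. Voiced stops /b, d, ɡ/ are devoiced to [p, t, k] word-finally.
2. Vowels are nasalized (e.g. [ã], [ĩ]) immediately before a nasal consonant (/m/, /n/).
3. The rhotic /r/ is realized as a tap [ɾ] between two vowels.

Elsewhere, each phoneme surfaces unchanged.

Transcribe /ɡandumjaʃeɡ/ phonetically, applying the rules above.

/ɡ/ (word-initial) fails the environment for rule 1, so it stays [ɡ].
/a/ — between /ɡ/ and /n/, before a nasal consonant — surfaces as [ã] (rule 2).
/n/ (between /a/ and /d/): no rule targets it → [n].
/d/ (between /n/ and /u/) fails the environment for rule 1, so it stays [d].
/u/ meets the environment for rule 2 (before a nasal consonant) → [ũ].
/m/ — not in any rule's target class → [m].
/j/ stays [j].
/a/ (between /j/ and /ʃ/) is in the target of rule 2 but the environment (before a nasal consonant) is not met → [a].
/ʃ/ (between /a/ and /e/): no rule targets it → [ʃ].
/e/ (between /ʃ/ and /ɡ/) is in the target of rule 2 but the environment (before a nasal consonant) is not met → [e].
Rule 1 applies to /ɡ/ (word-final: word-finally) → [k].

[ɡãndũmjaʃek]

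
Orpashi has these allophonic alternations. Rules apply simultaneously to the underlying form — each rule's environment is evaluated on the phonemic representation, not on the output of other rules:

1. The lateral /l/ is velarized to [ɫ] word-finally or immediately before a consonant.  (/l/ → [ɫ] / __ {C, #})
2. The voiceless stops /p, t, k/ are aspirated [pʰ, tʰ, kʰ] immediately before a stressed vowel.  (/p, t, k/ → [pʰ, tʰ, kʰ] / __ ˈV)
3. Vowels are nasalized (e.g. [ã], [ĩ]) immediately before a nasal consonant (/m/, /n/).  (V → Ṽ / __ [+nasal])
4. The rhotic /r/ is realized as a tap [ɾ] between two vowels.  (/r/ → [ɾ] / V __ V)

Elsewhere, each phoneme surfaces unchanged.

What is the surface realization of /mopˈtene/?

/m/ — not in any rule's target class → [m].
/o/ (between /m/ and /p/) is in the target of rule 3 but the environment (before a nasal consonant) is not met → [o].
/p/ (between /o/ and /t/) fails the environment for rule 2, so it stays [p].
/t/ — between /p/ and /e/, immediately before a stressed vowel — surfaces as [tʰ] (rule 2).
/e/ meets the environment for rule 3 (before a nasal consonant) → [ẽ].
/n/ stays [n].
/e/ — word-final; rule 3 does not apply here → [e].

[mopˈtʰẽne]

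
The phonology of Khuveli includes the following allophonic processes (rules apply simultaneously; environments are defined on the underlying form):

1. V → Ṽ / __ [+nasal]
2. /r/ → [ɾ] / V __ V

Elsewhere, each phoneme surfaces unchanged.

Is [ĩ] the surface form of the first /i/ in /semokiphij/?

/i/ (between /k/ and /p/) is in the target of rule 1 but the environment (before a nasal consonant) is not met → [i].
The actual realization is [i], not [ĩ].

No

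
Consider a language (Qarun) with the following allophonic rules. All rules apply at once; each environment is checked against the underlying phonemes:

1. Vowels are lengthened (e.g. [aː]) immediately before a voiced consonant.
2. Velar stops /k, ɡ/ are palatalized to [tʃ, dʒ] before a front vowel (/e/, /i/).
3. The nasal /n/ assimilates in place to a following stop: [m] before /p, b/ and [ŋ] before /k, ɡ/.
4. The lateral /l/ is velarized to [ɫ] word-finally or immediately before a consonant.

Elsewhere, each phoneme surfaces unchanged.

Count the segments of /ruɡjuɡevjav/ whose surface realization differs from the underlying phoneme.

5

Segments that undergo a rule: /u/ → [uː] (rule 1); /u/ → [uː] (rule 1); /ɡ/ → [dʒ] (rule 2); /e/ → [eː] (rule 1); /a/ → [aː] (rule 1).
All other segments surface unchanged.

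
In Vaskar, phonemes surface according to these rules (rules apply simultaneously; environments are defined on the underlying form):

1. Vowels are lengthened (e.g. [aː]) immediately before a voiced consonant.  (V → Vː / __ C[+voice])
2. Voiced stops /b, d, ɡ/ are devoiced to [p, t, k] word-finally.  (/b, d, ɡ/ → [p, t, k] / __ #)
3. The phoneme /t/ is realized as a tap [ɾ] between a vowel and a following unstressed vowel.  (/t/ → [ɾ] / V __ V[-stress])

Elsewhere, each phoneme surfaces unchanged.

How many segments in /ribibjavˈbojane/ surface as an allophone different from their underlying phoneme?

Segments that undergo a rule: /i/ → [iː] (rule 1); /i/ → [iː] (rule 1); /a/ → [aː] (rule 1); /o/ → [oː] (rule 1); /a/ → [aː] (rule 1).
All other segments surface unchanged.

5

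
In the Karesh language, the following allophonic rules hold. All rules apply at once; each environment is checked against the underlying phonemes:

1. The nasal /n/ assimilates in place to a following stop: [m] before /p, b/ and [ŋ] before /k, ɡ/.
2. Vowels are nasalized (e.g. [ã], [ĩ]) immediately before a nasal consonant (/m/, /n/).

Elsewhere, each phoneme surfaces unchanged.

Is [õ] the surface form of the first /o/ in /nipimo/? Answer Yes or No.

No

/o/ (word-final) fails the environment for rule 2, so it stays [o].
The actual realization is [o], not [õ].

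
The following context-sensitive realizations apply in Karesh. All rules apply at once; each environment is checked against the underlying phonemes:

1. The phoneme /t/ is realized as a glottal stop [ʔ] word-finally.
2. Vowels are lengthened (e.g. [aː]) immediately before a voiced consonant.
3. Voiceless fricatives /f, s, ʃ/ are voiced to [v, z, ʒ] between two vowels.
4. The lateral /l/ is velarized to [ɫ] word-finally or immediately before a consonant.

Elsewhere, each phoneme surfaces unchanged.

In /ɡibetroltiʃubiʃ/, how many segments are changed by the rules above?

5

Segments that undergo a rule: /i/ → [iː] (rule 2); /o/ → [oː] (rule 2); /l/ → [ɫ] (rule 4); /ʃ/ → [ʒ] (rule 3); /u/ → [uː] (rule 2).
All other segments surface unchanged.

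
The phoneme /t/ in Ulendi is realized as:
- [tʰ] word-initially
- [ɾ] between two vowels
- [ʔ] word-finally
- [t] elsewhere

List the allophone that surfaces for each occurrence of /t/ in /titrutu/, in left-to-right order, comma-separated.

[tʰ], [t], [ɾ]

Occurrence 1 (position 1): word-initially → [tʰ].
Occurrence 2 (position 3): no conditioning environment matches → elsewhere allophone [t].
Occurrence 3 (position 6): between two vowels → [ɾ].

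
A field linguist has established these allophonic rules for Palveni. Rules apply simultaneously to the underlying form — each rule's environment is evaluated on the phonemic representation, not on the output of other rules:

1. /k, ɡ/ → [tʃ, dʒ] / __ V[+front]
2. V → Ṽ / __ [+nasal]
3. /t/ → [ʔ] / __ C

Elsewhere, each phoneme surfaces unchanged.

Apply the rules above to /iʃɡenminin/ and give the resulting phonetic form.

[iʃdʒẽnmĩnĩn]

/i/ — word-initial; rule 2 does not apply here → [i].
/ʃ/ (between /i/ and /ɡ/) is unaffected → [ʃ].
/ɡ/ meets the environment for rule 1 (before a front vowel) → [dʒ].
/e/ meets the environment for rule 2 (before a nasal consonant) → [ẽ].
/n/ stays [n].
/m/ stays [m].
/i/ (between /m/ and /n/): before a nasal consonant, so rule 2 applies → [ĩ].
/n/ — not in any rule's target class → [n].
Rule 2 applies to /i/ (between /n/ and /n/: before a nasal consonant) → [ĩ].
/n/ stays [n].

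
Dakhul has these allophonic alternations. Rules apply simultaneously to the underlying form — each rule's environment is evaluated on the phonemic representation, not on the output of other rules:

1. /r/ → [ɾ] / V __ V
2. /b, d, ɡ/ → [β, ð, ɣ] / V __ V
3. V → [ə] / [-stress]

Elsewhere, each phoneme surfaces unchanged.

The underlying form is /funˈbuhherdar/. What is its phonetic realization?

/f/ — not in any rule's target class → [f].
Rule 3 applies to /u/ (between /f/ and /n/: in an unstressed syllable) → [ə].
/n/ (between /u/ and /b/) is unaffected → [n].
/b/ (between /n/ and /u/) is in the target of rule 2 but the environment (between two vowels) is not met → [b].
/u/ (between /b/ and /h/) fails the environment for rule 3, so it stays [u].
/h/ — not in any rule's target class → [h].
/h/ stays [h].
Rule 3 applies to /e/ (between /h/ and /r/: in an unstressed syllable) → [ə].
/r/ — between /e/ and /d/; rule 1 does not apply here → [r].
/d/ (between /r/ and /a/) fails the environment for rule 2, so it stays [d].
/a/ meets the environment for rule 3 (in an unstressed syllable) → [ə].
/r/ (word-final) fails the environment for rule 1, so it stays [r].

[fənˈbuhhərdər]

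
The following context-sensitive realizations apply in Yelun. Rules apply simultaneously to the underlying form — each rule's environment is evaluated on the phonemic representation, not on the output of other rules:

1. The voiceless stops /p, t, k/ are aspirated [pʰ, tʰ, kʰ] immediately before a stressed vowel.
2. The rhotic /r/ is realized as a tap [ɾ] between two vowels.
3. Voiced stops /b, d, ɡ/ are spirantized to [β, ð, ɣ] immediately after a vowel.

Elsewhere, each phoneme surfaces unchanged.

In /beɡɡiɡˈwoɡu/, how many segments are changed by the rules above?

Segments that undergo a rule: /ɡ/ → [ɣ] (rule 3); /ɡ/ → [ɣ] (rule 3); /ɡ/ → [ɣ] (rule 3).
All other segments surface unchanged.

3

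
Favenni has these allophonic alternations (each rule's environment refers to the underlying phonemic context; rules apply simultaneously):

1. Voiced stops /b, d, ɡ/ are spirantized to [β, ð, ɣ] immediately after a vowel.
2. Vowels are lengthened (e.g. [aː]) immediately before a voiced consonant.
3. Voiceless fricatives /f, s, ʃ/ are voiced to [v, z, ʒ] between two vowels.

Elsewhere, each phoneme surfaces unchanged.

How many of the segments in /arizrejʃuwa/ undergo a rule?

4

Segments that undergo a rule: /a/ → [aː] (rule 2); /i/ → [iː] (rule 2); /e/ → [eː] (rule 2); /u/ → [uː] (rule 2).
All other segments surface unchanged.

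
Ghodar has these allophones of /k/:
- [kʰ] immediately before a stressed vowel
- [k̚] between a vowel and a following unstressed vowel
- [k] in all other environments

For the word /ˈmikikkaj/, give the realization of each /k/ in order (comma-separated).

[k̚], [k], [k]

Occurrence 1 (position 3): between a vowel and a following unstressed vowel → [k̚].
Occurrence 2 (position 5): no conditioning environment matches → elsewhere allophone [k].
Occurrence 3 (position 6): no conditioning environment matches → elsewhere allophone [k].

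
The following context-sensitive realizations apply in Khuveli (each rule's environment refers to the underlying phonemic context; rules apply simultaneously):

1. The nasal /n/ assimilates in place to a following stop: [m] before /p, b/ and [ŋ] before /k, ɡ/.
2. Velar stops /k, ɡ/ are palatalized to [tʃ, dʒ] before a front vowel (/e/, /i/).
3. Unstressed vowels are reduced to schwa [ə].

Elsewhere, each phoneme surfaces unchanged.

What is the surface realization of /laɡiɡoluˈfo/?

[lədʒəɡələˈfo]

/l/ stays [l].
/a/ meets the environment for rule 3 (in an unstressed syllable) → [ə].
Rule 2 applies to /ɡ/ (between /a/ and /i/: before a front vowel) → [dʒ].
/i/ — between /ɡ/ and /ɡ/, in an unstressed syllable — surfaces as [ə] (rule 3).
/ɡ/ (between /i/ and /o/): rule 2 targets it, but not before a front vowel → unchanged [ɡ].
/o/ (between /ɡ/ and /l/) occurs in an unstressed syllable → [ə] by rule 3.
/l/ (between /o/ and /u/): no rule targets it → [l].
/u/ (between /l/ and /f/): in an unstressed syllable, so rule 3 applies → [ə].
/f/ — not in any rule's target class → [f].
/o/ — word-final; rule 3 does not apply here → [o].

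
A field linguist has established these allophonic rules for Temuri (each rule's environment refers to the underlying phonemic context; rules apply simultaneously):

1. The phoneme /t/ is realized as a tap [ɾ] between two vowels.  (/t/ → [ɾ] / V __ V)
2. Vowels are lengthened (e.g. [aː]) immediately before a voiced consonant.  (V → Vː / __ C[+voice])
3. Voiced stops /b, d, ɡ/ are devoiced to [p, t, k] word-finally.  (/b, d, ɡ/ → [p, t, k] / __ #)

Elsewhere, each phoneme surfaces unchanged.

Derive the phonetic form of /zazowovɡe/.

/z/ (word-initial) is unaffected → [z].
/a/ (between /z/ and /z/) occurs before a voiced consonant → [aː] by rule 2.
/z/ (between /a/ and /o/) is unaffected → [z].
/o/ — between /z/ and /w/, before a voiced consonant — surfaces as [oː] (rule 2).
/w/ (between /o/ and /o/) is unaffected → [w].
/o/ meets the environment for rule 2 (before a voiced consonant) → [oː].
/v/ — not in any rule's target class → [v].
/ɡ/ (between /v/ and /e/): rule 3 targets it, but not word-finally → unchanged [ɡ].
/e/ (word-final) is in the target of rule 2 but the environment (before a voiced consonant) is not met → [e].

[zaːzoːwoːvɡe]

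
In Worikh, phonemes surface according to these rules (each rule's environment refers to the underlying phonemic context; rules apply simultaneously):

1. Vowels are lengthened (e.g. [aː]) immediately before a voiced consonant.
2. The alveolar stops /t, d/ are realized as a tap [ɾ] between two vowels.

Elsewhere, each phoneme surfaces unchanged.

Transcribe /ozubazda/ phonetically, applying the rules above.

/o/ (word-initial): before a voiced consonant, so rule 1 applies → [oː].
Rule 1 applies to /u/ (between /z/ and /b/: before a voiced consonant) → [uː].
/a/ (between /b/ and /z/): before a voiced consonant, so rule 1 applies → [aː].
/d/ — between /z/ and /a/; rule 2 does not apply here → [d].
/a/ (word-final): rule 1 targets it, but not before a voiced consonant → unchanged [a].

[oːzuːbaːzda]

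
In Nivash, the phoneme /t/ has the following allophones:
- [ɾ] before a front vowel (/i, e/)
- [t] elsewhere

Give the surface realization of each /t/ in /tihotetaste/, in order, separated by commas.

Occurrence 1 (position 1): before a front vowel (/i, e/) → [ɾ].
Occurrence 2 (position 5): before a front vowel (/i, e/) → [ɾ].
Occurrence 3 (position 7): no conditioning environment matches → elsewhere allophone [t].
Occurrence 4 (position 10): before a front vowel (/i, e/) → [ɾ].

[ɾ], [ɾ], [t], [ɾ]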